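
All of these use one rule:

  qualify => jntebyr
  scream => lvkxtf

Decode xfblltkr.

emissary

Compare letters: q→j is +19, u→n is +19, a→t is +19 — a constant shift. Each letter is shifted forward by 19 in the alphabet (a Caesar shift of +19).
Undoing it on xfblltkr: x−19=e, f−19=m, b−19=i, l−19=s, l−19=s, t−19=a, k−19=r, r−19=y.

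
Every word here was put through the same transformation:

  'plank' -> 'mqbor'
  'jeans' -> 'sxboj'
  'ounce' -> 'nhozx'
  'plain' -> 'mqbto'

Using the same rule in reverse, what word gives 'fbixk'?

p(15)→m(12) and l(11)→q(16) fit y≡25x+1 (mod 26); the inverse of 25 mod 26 is 25. Each letter's alphabet position (a=0..z=25) is mapped through 25·x+1 mod 26 — an affine cipher.
Reversing it on fbixk: f(5)→25·(5−1)≡22=w; b(1)→25·(1−1)≡0=a; i(8)→25·(8−1)≡19=t; x(23)→25·(23−1)≡4=e; k(10)→25·(10−1)≡17=r (all mod 26).

water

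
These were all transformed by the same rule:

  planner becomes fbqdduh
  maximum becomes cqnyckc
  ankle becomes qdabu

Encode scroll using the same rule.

Compare letters: p→f is +16, l→b is +16, a→q is +16 — a constant shift. Every letter moves 16 places later in the alphabet, wrapping around z→a.
On scroll: s+16=i, c+16=s, r+16=h, o+16=e, l+16=b, l+16=b.

ishebb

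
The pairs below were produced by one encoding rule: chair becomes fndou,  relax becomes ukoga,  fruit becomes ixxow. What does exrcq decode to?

brown

A repeating key of period 2 is used — shifts +3, +6 over and over.
Reversing it on exrcq: e−3=b, x−6=r, r−3=o, c−6=w, q−3=n.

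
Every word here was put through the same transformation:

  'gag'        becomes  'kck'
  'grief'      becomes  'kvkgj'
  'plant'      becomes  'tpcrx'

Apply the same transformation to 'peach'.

The shift depends on letter class: consonant g→k is +4, but vowel a→c is +2. Two shifts are in play — +2 for a/e/i/o/u, +4 for every other letter.
For peach: p(cons)+4=t, e(vowel)+2=g, a(vowel)+2=c, c(cons)+4=g, h(cons)+4=l.

tgcgl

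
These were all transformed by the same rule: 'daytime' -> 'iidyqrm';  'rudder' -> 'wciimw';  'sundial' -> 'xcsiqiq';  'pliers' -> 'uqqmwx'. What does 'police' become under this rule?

The rule splits by letter class: vowels +8, consonants +5.
Applying it to police: p(cons)+5=u, o(vowel)+8=w, l(cons)+5=q, i(vowel)+8=q, c(cons)+5=h, e(vowel)+8=m.

uwqqhm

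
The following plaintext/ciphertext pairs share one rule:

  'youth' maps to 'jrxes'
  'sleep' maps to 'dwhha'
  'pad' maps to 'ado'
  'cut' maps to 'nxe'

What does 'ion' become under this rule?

lry

The shift depends on letter class: consonant y→j is +11, but vowel o→r is +3. The rule splits by letter class: vowels +3, consonants +11.
For ion: i(vowel)+3=l, o(vowel)+3=r, n(cons)+11=y.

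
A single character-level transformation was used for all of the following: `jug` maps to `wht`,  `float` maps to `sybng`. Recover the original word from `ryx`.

elk

Compare letters: j→w is +13, u→h is +13, g→t is +13 — a constant shift. This is a Caesar cipher with shift 13.
Reversing it on ryx: r−13=e, y−13=l, x−13=k.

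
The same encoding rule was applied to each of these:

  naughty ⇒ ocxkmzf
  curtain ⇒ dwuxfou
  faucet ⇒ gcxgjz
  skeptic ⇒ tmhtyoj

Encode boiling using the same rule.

cqlpntn

The shift increases by 1 at each position, starting from +1: 1, 2, 3, ….
For boiling: b+1=c, o+2=q, i+3=l, l+4=p, i+5=n, n+6=t, g+7=n.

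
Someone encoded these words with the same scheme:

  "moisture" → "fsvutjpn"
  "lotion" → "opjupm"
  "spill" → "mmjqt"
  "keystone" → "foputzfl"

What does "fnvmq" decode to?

plume

The output letters match the input read backwards, each shifted +1: moisture reversed is erutsiom. The word is reversed, then every letter is shifted forward by 1.
Undoing it on fnvmq: shift back: f−1=e, n−1=m, v−1=u, m−1=l, q−1=p → emulp; then reverse → plume.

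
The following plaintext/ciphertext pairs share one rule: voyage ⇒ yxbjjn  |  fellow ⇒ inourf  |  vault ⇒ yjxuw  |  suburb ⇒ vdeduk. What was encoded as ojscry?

Shifts by position in voyage: pos 0: v→y (+3), pos 1: o→x (+9), pos 2: y→b (+3), pos 3: a→j (+9) — repeating every 2. It's a Vigenère-style cipher with numeric key [3,9]: position i shifts by key[i mod 2].
Reversing it on ojscry: o−3=l, j−9=a, s−3=p, c−9=t, r−3=o, y−9=p.

laptop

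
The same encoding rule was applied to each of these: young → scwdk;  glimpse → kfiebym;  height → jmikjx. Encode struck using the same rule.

y(24)→s(18) and o(14)→c(2) fit y≡25x+16 (mod 26); the inverse of 25 mod 26 is 25. This is an affine cipher: with a=0,…,z=25, each position x becomes (25x+16) mod 26.
Applying it to struck: s(18)→25·18+16≡24=y; t(19)→25·19+16≡23=x; r(17)→25·17+16≡25=z; u(20)→25·20+16≡22=w; c(2)→25·2+16≡14=o; k(10)→25·10+16≡6=g (all mod 26).

yxzwog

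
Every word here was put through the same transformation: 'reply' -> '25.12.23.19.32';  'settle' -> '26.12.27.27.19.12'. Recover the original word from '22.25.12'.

r is letter #18 and maps to 25: an offset of 7. Each letter is replaced by its alphabet position (a=1..z=26) + 7.
Decoding 22.25.12: 22→(22−7)÷1=15=o, 25→(25−7)÷1=18=r, 12→(12−7)÷1=5=e.

ore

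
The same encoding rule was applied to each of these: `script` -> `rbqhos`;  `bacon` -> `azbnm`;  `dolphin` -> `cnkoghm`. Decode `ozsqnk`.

patrol

Compare letters: s→r is +25, c→b is +25, r→q is +25 — a constant shift. This is a Caesar cipher with shift 25.
Reversing it on ozsqnk: o−25=p, z−25=a, s−25=t, q−25=r, n−25=o, k−25=l.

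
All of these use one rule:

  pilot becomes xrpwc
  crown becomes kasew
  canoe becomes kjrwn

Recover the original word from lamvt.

drink

Shifts by position in pilot: pos 0: p→x (+8), pos 1: i→r (+9), pos 2: l→p (+4), pos 3: o→w (+8), pos 4: t→c (+9) — repeating every 3. It's a Vigenère-style cipher with numeric key [8,9,4]: position i shifts by key[i mod 3].
Decoding lamvt: l−8=d, a−9=r, m−4=i, v−8=n, t−9=k.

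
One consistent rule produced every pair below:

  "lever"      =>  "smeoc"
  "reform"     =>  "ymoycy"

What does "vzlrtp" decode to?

In lever: l→s is +7, e→m is +8, v→e is +9, e→o is +10 — the shift increases by 1 each position. Each letter shifts forward by (position + 7), i.e. 7, 8, 9, … — the shift grows by one for each successive letter.
Reversing it on vzlrtp: v−7=o, z−8=r, l−9=c, r−10=h, t−11=i, p−12=d.

orchid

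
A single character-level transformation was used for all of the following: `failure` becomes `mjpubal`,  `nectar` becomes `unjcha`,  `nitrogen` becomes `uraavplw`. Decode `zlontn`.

scheme

Shifts by position in failure: pos 0: f→m (+7), pos 1: a→j (+9), pos 2: i→p (+7), pos 3: l→u (+9) — repeating every 2. A repeating key of period 2 is used — shifts +7, +9 over and over.
Reversing it on zlontn: z−7=s, l−9=c, o−7=h, n−9=e, t−7=m, n−9=e.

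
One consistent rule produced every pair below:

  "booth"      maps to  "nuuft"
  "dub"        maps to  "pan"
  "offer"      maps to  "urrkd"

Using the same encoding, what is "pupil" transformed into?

The shift depends on letter class: consonant b→n is +12, but vowel o→u is +6. Two shifts are in play — +6 for a/e/i/o/u, +12 for every other letter.
Applying it to pupil: p(cons)+12=b, u(vowel)+6=a, p(cons)+12=b, i(vowel)+6=o, l(cons)+12=x.

babox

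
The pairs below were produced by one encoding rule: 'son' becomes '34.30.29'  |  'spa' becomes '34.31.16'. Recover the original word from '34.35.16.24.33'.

stair

s is letter #19 and maps to 34: an offset of 15. The number is (letter's place in the alphabet, a=1) + 15.
Undoing it on 34.35.16.24.33: 34→(34−15)÷1=19=s, 35→(35−15)÷1=20=t, 16→(16−15)÷1=1=a, 24→(24−15)÷1=9=i, 33→(33−15)÷1=18=r.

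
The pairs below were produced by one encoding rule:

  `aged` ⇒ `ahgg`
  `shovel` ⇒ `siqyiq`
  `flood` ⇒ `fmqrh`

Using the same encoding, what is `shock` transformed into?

In aged: a→a is +0, g→h is +1, e→g is +2, d→g is +3 — the shift increases by 1 each position. The shift increases by 1 at each position, starting from +0: 0, 1, 2, ….
Applying it to shock: s+0=s, h+1=i, o+2=q, c+3=f, k+4=o.

siqfo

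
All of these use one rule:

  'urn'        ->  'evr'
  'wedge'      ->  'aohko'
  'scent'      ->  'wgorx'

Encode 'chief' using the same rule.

glsoj

Two shifts are in play — +10 for a/e/i/o/u, +4 for every other letter.
Applying it to chief: c(cons)+4=g, h(cons)+4=l, i(vowel)+10=s, e(vowel)+10=o, f(cons)+4=j.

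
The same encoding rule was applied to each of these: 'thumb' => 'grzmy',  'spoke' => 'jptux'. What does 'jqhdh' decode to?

The output letters match the input read backwards, each shifted +5: thumb reversed is bmuht. Two steps: reverse the string, then apply a Caesar shift of +5.
Decoding jqhdh: shift back: j−5=e, q−5=l, h−5=c, d−5=y, h−5=c → elcyc; then reverse → cycle.

cycle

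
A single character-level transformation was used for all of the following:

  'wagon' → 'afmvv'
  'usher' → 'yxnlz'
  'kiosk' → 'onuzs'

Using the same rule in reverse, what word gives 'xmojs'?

thick

In wagon: w→a is +4, a→f is +5, g→m is +6, o→v is +7 — the shift increases by 1 each position. The shift increases by 1 at each position, starting from +4: 4, 5, 6, ….
Reversing it on xmojs: x−4=t, m−5=h, o−6=i, j−7=c, s−8=k.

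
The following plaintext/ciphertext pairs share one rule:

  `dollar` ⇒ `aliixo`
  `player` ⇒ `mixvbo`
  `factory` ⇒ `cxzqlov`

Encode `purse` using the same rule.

mropb

Compare letters: d→a is +23, o→l is +23, l→i is +23 — a constant shift. Every letter moves 23 places later in the alphabet, wrapping around z→a.
Applying it to purse: p+23=m, u+23=r, r+23=o, s+23=p, e+23=b.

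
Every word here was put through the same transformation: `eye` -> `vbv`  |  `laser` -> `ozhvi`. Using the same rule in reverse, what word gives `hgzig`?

Each pair mirrors across the alphabet (e↔v, y↔b, e↔v): positions sum to 25. This is the alphabet-reversal cipher (Atbash): a becomes z, b becomes y, etc.
Reversing it on hgzig: h↔s, g↔t, z↔a, i↔r, g↔t.

start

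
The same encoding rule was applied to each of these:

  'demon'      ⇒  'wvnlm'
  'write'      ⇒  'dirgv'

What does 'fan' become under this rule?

uzm

Each pair mirrors across the alphabet (d↔w, e↔v, m↔n): positions sum to 25. This is the alphabet-reversal cipher (Atbash): a becomes z, b becomes y, etc.
On fan: f↔u, a↔z, n↔m.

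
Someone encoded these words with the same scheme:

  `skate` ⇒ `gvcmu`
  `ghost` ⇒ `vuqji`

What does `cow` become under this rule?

yqe

Read the word backwards and shift each letter +2.
For cow: reverse → woc; then shift: w+2=y, o+2=q, c+2=e.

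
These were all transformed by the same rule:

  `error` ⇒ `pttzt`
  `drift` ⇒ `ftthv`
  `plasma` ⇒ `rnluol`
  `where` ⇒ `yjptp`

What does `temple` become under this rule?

The shift depends on letter class: consonant r→t is +2, but vowel e→p is +11. Vowels shift forward by 11 and consonants shift forward by 2.
On temple: t(cons)+2=v, e(vowel)+11=p, m(cons)+2=o, p(cons)+2=r, l(cons)+2=n, e(vowel)+11=p.

vpornp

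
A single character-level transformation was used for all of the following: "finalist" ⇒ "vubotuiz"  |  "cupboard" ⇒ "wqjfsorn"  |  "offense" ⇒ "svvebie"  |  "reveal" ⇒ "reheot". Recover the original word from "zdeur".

This is an affine cipher: with a=0,…,z=25, each position x becomes (17x+14) mod 26.
Undoing it on zdeur: z(25)→23·(25−14)≡19=t; d(3)→23·(3−14)≡7=h; e(4)→23·(4−14)≡4=e; u(20)→23·(20−14)≡8=i; r(17)→23·(17−14)≡17=r (all mod 26).

their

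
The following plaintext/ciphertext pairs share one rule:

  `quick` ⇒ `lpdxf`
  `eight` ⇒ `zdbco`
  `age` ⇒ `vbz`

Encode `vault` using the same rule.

qvpgo

Compare letters: q→l is +21, u→p is +21, i→d is +21 — a constant shift. Each letter is shifted forward by 21 in the alphabet (a Caesar shift of +21).
On vault: v+21=q, a+21=v, u+21=p, l+21=g, t+21=o.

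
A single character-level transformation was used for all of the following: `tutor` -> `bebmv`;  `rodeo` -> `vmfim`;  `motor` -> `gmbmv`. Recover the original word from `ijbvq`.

Each letter's alphabet position (a=0..z=25) is mapped through 3·x+22 mod 26 — an affine cipher.
Reversing it on ijbvq: i(8)→9·(8−22)≡4=e; j(9)→9·(9−22)≡13=n; b(1)→9·(1−22)≡19=t; v(21)→9·(21−22)≡17=r; q(16)→9·(16−22)≡24=y (all mod 26).

entry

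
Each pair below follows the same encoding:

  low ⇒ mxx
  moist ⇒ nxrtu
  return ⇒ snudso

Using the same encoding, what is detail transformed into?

The shift depends on letter class: consonant l→m is +1, but vowel o→x is +9. Two shifts are in play — +9 for a/e/i/o/u, +1 for every other letter.
For detail: d(cons)+1=e, e(vowel)+9=n, t(cons)+1=u, a(vowel)+9=j, i(vowel)+9=r, l(cons)+1=m.

enujrm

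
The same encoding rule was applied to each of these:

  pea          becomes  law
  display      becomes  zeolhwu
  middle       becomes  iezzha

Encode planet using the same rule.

Compare letters: p→l is +22, e→a is +22, a→w is +22 — a constant shift. It's a constant shift of +22 (ROT22).
For planet: p+22=l, l+22=h, a+22=w, n+22=j, e+22=a, t+22=p.

lhwjap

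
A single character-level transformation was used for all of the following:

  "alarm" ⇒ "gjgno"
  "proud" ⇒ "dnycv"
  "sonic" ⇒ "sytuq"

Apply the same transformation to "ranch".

ngtqp

a(0)→g(6) and l(11)→j(9) fit y≡5x+6 (mod 26); the inverse of 5 mod 26 is 21. Treating letters as 0–25, the rule is x ↦ 5x + 6 (mod 26).
Applying it to ranch: r(17)→5·17+6≡13=n; a(0)→5·0+6≡6=g; n(13)→5·13+6≡19=t; c(2)→5·2+6≡16=q; h(7)→5·7+6≡15=p (all mod 26).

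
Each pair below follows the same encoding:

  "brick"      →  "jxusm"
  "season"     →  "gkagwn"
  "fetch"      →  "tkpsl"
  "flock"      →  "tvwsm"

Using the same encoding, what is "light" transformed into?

vuclp

b(1)→j(9) and r(17)→x(23) fit y≡9x+0 (mod 26); the inverse of 9 mod 26 is 3. This is an affine cipher: with a=0,…,z=25, each position x becomes (9x+0) mod 26.
On light: l(11)→9·11+0≡21=v; i(8)→9·8+0≡20=u; g(6)→9·6+0≡2=c; h(7)→9·7+0≡11=l; t(19)→9·19+0≡15=p (all mod 26).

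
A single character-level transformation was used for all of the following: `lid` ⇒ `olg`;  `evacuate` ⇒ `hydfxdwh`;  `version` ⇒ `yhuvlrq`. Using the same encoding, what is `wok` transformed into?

Every letter moves 3 places later in the alphabet, wrapping around z→a.
On wok: w+3=z, o+3=r, k+3=n.

zrn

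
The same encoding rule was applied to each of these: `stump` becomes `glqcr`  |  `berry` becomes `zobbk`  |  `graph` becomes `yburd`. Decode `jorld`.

depth

Treating letters as 0–25, the rule is x ↦ 5x + 20 (mod 26).
Decoding jorld: j(9)→21·(9−20)≡3=d; o(14)→21·(14−20)≡4=e; r(17)→21·(17−20)≡15=p; l(11)→21·(11−20)≡19=t; d(3)→21·(3−20)≡7=h (all mod 26).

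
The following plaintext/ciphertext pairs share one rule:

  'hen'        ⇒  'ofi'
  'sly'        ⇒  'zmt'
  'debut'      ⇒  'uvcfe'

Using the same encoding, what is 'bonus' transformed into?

tvopc

The output letters match the input read backwards, each shifted +1: hen reversed is neh. Read the word backwards and shift each letter +1.
On bonus: reverse → sunob; then shift: s+1=t, u+1=v, n+1=o, o+1=p, b+1=c.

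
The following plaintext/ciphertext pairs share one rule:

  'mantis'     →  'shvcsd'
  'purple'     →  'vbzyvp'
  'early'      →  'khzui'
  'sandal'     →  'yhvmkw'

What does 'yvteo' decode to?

solve

In mantis: m→s is +6, a→h is +7, n→v is +8, t→c is +9 — the shift increases by 1 each position. Letter i (0-indexed) is shifted by i+6, so successive shifts are 6, 7, 8, ….
Reversing it on yvteo: y−6=s, v−7=o, t−8=l, e−9=v, o−10=e.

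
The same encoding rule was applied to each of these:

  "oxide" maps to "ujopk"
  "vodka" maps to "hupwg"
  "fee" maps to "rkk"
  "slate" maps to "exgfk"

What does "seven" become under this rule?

ekhkz

The shift depends on letter class: consonant x→j is +12, but vowel o→u is +6. Two shifts are in play — +6 for a/e/i/o/u, +12 for every other letter.
On seven: s(cons)+12=e, e(vowel)+6=k, v(cons)+12=h, e(vowel)+6=k, n(cons)+12=z.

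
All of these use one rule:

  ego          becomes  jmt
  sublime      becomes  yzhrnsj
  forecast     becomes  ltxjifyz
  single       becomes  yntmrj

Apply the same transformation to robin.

The rule splits by letter class: vowels +5, consonants +6.
For robin: r(cons)+6=x, o(vowel)+5=t, b(cons)+6=h, i(vowel)+5=n, n(cons)+6=t.

xthnt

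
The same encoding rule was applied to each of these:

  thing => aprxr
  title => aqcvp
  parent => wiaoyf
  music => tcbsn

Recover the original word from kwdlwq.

double

The shift increases by 1 at each position, starting from +7: 7, 8, 9, ….
Decoding kwdlwq: k−7=d, w−8=o, d−9=u, l−10=b, w−11=l, q−12=e.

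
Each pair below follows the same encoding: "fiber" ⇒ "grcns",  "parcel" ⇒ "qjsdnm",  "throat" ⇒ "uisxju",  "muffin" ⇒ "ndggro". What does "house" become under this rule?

The shift depends on letter class: consonant f→g is +1, but vowel i→r is +9. Vowels shift forward by 9 and consonants shift forward by 1.
Applying it to house: h(cons)+1=i, o(vowel)+9=x, u(vowel)+9=d, s(cons)+1=t, e(vowel)+9=n.

ixdtn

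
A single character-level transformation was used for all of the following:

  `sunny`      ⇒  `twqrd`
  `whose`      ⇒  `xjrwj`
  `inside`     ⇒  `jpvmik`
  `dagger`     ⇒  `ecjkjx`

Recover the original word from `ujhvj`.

In sunny: s→t is +1, u→w is +2, n→q is +3, n→r is +4 — the shift increases by 1 each position. Each letter shifts forward by (position + 1), i.e. 1, 2, 3, … — the shift grows by one for each successive letter.
Reversing it on ujhvj: u−1=t, j−2=h, h−3=e, v−4=r, j−5=e.

there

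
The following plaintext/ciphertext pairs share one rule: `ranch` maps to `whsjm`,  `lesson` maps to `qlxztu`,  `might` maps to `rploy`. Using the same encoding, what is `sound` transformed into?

Shifts by position in ranch: pos 0: r→w (+5), pos 1: a→h (+7), pos 2: n→s (+5), pos 3: c→j (+7) — repeating every 2. The shifts repeat in a cycle of length 2: positions 0,1,… shift by +5, +7, then the pattern repeats.
For sound: s+5=x, o+7=v, u+5=z, n+7=u, d+5=i.

xvzui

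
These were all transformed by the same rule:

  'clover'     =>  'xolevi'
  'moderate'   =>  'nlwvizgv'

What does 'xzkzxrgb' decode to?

This is the alphabet-reversal cipher (Atbash): a becomes z, b becomes y, etc.
Reversing it on xzkzxrgb: x↔c, z↔a, k↔p, z↔a, x↔c, r↔i, g↔t, b↔y.

capacity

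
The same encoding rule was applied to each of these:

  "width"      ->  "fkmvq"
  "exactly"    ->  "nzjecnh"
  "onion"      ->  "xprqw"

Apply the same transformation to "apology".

Shifts by position in width: pos 0: w→f (+9), pos 1: i→k (+2), pos 2: d→m (+9), pos 3: t→v (+2) — repeating every 2. The shifts repeat in a cycle of length 2: positions 0,1,… shift by +9, +2, then the pattern repeats.
Applying it to apology: a+9=j, p+2=r, o+9=x, l+2=n, o+9=x, g+2=i, y+9=h.

jrxnxih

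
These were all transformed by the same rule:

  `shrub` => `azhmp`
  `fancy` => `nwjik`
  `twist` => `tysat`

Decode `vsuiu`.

piece

s(18)→a(0) and h(7)→z(25) fit y≡19x+22 (mod 26); the inverse of 19 mod 26 is 11. This is an affine cipher: with a=0,…,z=25, each position x becomes (19x+22) mod 26.
Decoding vsuiu: v(21)→11·(21−22)≡15=p; s(18)→11·(18−22)≡8=i; u(20)→11·(20−22)≡4=e; i(8)→11·(8−22)≡2=c; u(20)→11·(20−22)≡4=e (all mod 26).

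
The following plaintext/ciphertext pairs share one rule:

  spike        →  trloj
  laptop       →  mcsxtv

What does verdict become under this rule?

wguhnia

In spike: s→t is +1, p→r is +2, i→l is +3, k→o is +4 — the shift increases by 1 each position. Letter i (0-indexed) is shifted by i+1, so successive shifts are 1, 2, 3, ….
Applying it to verdict: v+1=w, e+2=g, r+3=u, d+4=h, i+5=n, c+6=i, t+7=a.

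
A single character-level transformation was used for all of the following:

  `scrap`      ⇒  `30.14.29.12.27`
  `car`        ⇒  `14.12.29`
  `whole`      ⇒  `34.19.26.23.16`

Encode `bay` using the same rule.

13.12.36

Letters become their 1-based position plus 11 (so a→12, b→13, …).
Applying it to bay: b=2→13, a=1→12, y=25→36.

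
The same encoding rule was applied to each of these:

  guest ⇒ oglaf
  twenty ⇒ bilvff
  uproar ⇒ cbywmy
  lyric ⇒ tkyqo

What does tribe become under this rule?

bdpjq

Shifts by position in guest: pos 0: g→o (+8), pos 1: u→g (+12), pos 2: e→l (+7), pos 3: s→a (+8), pos 4: t→f (+12) — repeating every 3. It's a Vigenère-style cipher with numeric key [8,12,7]: position i shifts by key[i mod 3].
For tribe: t+8=b, r+12=d, i+7=p, b+8=j, e+12=q.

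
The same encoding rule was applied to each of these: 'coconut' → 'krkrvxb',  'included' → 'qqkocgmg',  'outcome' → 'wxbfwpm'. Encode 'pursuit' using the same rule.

xxzvclb

A repeating key of period 2 is used — shifts +8, +3 over and over.
For pursuit: p+8=x, u+3=x, r+8=z, s+3=v, u+8=c, i+3=l, t+8=b.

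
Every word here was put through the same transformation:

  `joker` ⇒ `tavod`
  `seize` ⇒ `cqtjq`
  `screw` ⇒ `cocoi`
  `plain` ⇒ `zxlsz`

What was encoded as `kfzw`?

It's a Vigenère-style cipher with numeric key [10,12,11]: position i shifts by key[i mod 3].
Decoding kfzw: k−10=a, f−12=t, z−11=o, w−10=m.

atom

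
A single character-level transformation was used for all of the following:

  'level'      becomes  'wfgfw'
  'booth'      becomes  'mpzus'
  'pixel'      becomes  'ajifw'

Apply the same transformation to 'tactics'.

ebnutdd

It's a Vigenère-style cipher with numeric key [11,1]: position i shifts by key[i mod 2].
On tactics: t+11=e, a+1=b, c+11=n, t+1=u, i+11=t, c+1=d, s+11=d.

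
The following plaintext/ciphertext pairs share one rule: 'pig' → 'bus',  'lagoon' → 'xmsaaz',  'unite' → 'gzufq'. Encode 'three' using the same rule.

Compare letters: p→b is +12, i→u is +12, g→s is +12 — a constant shift. Every letter moves 12 places later in the alphabet, wrapping around z→a.
For three: t+12=f, h+12=t, r+12=d, e+12=q, e+12=q.

ftdqq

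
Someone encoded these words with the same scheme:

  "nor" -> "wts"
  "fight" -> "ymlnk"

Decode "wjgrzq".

The output letters match the input read backwards, each shifted +5: nor reversed is ron. The word is reversed, then every letter is shifted forward by 5.
Reversing it on wjgrzq: shift back: w−5=r, j−5=e, g−5=b, r−5=m, z−5=u, q−5=l → rebmul; then reverse → lumber.

lumber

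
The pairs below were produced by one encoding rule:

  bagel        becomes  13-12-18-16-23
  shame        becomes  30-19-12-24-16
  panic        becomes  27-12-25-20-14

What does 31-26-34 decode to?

b is letter #2 and maps to 13: an offset of 11. Letters become their 1-based position plus 11 (so a→12, b→13, …).
Undoing it on 31-26-34: 31→(31−11)÷1=20=t, 26→(26−11)÷1=15=o, 34→(34−11)÷1=23=w.

tow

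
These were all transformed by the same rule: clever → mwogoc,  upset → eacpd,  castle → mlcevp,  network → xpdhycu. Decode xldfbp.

nature

Shifts by position in clever: pos 0: c→m (+10), pos 1: l→w (+11), pos 2: e→o (+10), pos 3: v→g (+11) — repeating every 2. The shifts repeat in a cycle of length 2: positions 0,1,… shift by +10, +11, then the pattern repeats.
Undoing it on xldfbp: x−10=n, l−11=a, d−10=t, f−11=u, b−10=r, p−11=e.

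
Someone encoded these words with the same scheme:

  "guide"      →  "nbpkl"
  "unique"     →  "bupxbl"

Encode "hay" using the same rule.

ohf

Compare letters: g→n is +7, u→b is +7, i→p is +7 — a constant shift. Each letter is shifted forward by 7 in the alphabet (a Caesar shift of +7).
For hay: h+7=o, a+7=h, y+7=f.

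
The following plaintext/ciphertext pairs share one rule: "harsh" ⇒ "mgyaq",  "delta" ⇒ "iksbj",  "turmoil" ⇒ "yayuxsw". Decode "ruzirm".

Letter i (0-indexed) is shifted by i+5, so successive shifts are 5, 6, 7, ….
Undoing it on ruzirm: r−5=m, u−6=o, z−7=s, i−8=a, r−9=i, m−10=c.

mosaic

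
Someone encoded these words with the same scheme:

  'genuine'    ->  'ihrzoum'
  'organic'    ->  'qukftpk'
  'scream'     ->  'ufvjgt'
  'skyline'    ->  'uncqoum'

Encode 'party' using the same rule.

rdvye

Letter i (0-indexed) is shifted by i+2, so successive shifts are 2, 3, 4, ….
For party: p+2=r, a+3=d, r+4=v, t+5=y, y+6=e.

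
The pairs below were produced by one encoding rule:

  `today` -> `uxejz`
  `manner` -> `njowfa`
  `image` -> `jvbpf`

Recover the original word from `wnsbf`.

Shifts by position in today: pos 0: t→u (+1), pos 1: o→x (+9), pos 2: d→e (+1), pos 3: a→j (+9) — repeating every 2. It's a Vigenère-style cipher with numeric key [1,9]: position i shifts by key[i mod 2].
Decoding wnsbf: w−1=v, n−9=e, s−1=r, b−9=s, f−1=e.

verse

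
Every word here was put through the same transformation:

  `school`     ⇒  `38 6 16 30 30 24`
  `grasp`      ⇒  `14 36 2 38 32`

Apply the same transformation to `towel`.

40 30 46 10 24

s(#19)→38 and c(#3)→6: differences scale by 2, so n = 2·pos + 0. With a=1..z=26, the number is 2·pos.
For towel: t=20→40, o=15→30, w=23→46, e=5→10, l=12→24.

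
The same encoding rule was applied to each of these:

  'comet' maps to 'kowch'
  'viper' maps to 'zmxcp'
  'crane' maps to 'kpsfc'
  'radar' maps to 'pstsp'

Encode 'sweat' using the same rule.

yicsh

Treating letters as 0–25, the rule is x ↦ 9x + 18 (mod 26).
On sweat: s(18)→9·18+18≡24=y; w(22)→9·22+18≡8=i; e(4)→9·4+18≡2=c; a(0)→9·0+18≡18=s; t(19)→9·19+18≡7=h (all mod 26).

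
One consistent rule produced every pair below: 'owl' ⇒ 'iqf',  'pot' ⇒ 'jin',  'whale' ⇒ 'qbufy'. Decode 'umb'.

ash

It's a constant shift of +20 (ROT20).
Decoding umb: u−20=a, m−20=s, b−20=h.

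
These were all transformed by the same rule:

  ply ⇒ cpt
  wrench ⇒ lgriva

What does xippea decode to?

wallet

Two steps: reverse the string, then apply a Caesar shift of +4.
Reversing it on xippea: shift back: x−4=t, i−4=e, p−4=l, p−4=l, e−4=a, a−4=w → tellaw; then reverse → wallet.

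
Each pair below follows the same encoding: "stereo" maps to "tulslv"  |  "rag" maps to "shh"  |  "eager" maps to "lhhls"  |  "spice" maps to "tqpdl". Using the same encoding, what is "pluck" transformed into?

The shift depends on letter class: consonant s→t is +1, but vowel e→l is +7. Two shifts are in play — +7 for a/e/i/o/u, +1 for every other letter.
For pluck: p(cons)+1=q, l(cons)+1=m, u(vowel)+7=b, c(cons)+1=d, k(cons)+1=l.

qmbdl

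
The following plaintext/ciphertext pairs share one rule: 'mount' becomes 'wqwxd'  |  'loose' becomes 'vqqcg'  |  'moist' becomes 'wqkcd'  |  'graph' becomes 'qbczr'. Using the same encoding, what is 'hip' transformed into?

rkz

The shift depends on letter class: consonant m→w is +10, but vowel o→q is +2. The rule splits by letter class: vowels +2, consonants +10.
On hip: h(cons)+10=r, i(vowel)+2=k, p(cons)+10=z.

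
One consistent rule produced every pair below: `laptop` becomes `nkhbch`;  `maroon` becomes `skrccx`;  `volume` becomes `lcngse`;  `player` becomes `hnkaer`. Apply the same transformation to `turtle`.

l(11)→n(13) and a(0)→k(10) fit y≡5x+10 (mod 26); the inverse of 5 mod 26 is 21. This is an affine cipher: with a=0,…,z=25, each position x becomes (5x+10) mod 26.
On turtle: t(19)→5·19+10≡1=b; u(20)→5·20+10≡6=g; r(17)→5·17+10≡17=r; t(19)→5·19+10≡1=b; l(11)→5·11+10≡13=n; e(4)→5·4+10≡4=e (all mod 26).

bgrbne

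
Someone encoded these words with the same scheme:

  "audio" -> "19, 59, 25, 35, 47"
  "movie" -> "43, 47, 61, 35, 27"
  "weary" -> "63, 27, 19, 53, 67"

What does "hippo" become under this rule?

33, 35, 49, 49, 47

a(#1)→19 and u(#21)→59: differences scale by 2, so n = 2·pos + 17. Each letter becomes 2×(its alphabet position, a=1..z=26) + 17.
For hippo: h=8→33, i=9→35, p=16→49, p=16→49, o=15→47.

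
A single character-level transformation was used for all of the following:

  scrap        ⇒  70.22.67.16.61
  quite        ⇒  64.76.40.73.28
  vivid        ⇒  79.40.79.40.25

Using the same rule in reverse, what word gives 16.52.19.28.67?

s(#19)→70 and c(#3)→22: differences scale by 3, so n = 3·pos + 13. The formula is n = 3×(alphabet index, a=1) + 13.
Undoing it on 16.52.19.28.67: 16→(16−13)÷3=1=a, 52→(52−13)÷3=13=m, 19→(19−13)÷3=2=b, 28→(28−13)÷3=5=e, 67→(67−13)÷3=18=r.

amber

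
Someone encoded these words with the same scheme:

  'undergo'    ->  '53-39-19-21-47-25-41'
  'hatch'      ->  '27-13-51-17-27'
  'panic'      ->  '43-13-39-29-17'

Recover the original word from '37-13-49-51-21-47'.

master

u(#21)→53 and n(#14)→39: differences scale by 2, so n = 2·pos + 11. Each letter becomes 2×(its alphabet position, a=1..z=26) + 11.
Undoing it on 37-13-49-51-21-47: 37→(37−11)÷2=13=m, 13→(13−11)÷2=1=a, 49→(49−11)÷2=19=s, 51→(51−11)÷2=20=t, 21→(21−11)÷2=5=e, 47→(47−11)÷2=18=r.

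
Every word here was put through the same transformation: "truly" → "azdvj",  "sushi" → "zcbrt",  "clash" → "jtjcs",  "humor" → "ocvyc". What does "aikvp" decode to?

In truly: t→a is +7, r→z is +8, u→d is +9, l→v is +10 — the shift increases by 1 each position. Letter i (0-indexed) is shifted by i+7, so successive shifts are 7, 8, 9, ….
Reversing it on aikvp: a−7=t, i−8=a, k−9=b, v−10=l, p−11=e.

table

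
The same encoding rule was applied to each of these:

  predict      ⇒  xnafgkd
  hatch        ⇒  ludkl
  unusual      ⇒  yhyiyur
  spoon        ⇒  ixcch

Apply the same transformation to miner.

p(15)→x(23) and r(17)→n(13) fit y≡21x+20 (mod 26); the inverse of 21 mod 26 is 5. Treating letters as 0–25, the rule is x ↦ 21x + 20 (mod 26).
Applying it to miner: m(12)→21·12+20≡12=m; i(8)→21·8+20≡6=g; n(13)→21·13+20≡7=h; e(4)→21·4+20≡0=a; r(17)→21·17+20≡13=n (all mod 26).

mghan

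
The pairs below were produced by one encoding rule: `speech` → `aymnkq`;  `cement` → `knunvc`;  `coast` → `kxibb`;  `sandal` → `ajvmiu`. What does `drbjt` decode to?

Shifts by position in speech: pos 0: s→a (+8), pos 1: p→y (+9), pos 2: e→m (+8), pos 3: e→n (+9) — repeating every 2. The shifts repeat in a cycle of length 2: positions 0,1,… shift by +8, +9, then the pattern repeats.
Undoing it on drbjt: d−8=v, r−9=i, b−8=t, j−9=a, t−8=l.

vital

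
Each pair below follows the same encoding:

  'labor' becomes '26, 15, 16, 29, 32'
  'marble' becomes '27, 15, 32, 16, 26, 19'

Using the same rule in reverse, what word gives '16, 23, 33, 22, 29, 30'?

l is letter #12 and maps to 26: an offset of 14. Letters become their 1-based position plus 14 (so a→15, b→16, …).
Undoing it on 16, 23, 33, 22, 29, 30: 16→(16−14)÷1=2=b, 23→(23−14)÷1=9=i, 33→(33−14)÷1=19=s, 22→(22−14)÷1=8=h, 29→(29−14)÷1=15=o, 30→(30−14)÷1=16=p.

bishop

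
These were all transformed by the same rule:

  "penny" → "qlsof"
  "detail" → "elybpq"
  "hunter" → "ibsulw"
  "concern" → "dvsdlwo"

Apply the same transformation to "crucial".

dyzdpfm

Shifts by position in penny: pos 0: p→q (+1), pos 1: e→l (+7), pos 2: n→s (+5), pos 3: n→o (+1), pos 4: y→f (+7) — repeating every 3. It's a Vigenère-style cipher with numeric key [1,7,5]: position i shifts by key[i mod 3].
Applying it to crucial: c+1=d, r+7=y, u+5=z, c+1=d, i+7=p, a+5=f, l+1=m.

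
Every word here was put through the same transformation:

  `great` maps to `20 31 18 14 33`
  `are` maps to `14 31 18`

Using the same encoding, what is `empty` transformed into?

g is letter #7 and maps to 20: an offset of 13. Each letter is replaced by its alphabet position (a=1..z=26) + 13.
On empty: e=5→18, m=13→26, p=16→29, t=20→33, y=25→38.

18 26 29 33 38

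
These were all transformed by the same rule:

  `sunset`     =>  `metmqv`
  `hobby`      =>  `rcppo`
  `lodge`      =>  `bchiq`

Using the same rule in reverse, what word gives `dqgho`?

s(18)→m(12) and u(20)→e(4) fit y≡9x+6 (mod 26); the inverse of 9 mod 26 is 3. This is an affine cipher: with a=0,…,z=25, each position x becomes (9x+6) mod 26.
Reversing it on dqgho: d(3)→3·(3−6)≡17=r; q(16)→3·(16−6)≡4=e; g(6)→3·(6−6)≡0=a; h(7)→3·(7−6)≡3=d; o(14)→3·(14−6)≡24=y (all mod 26).

ready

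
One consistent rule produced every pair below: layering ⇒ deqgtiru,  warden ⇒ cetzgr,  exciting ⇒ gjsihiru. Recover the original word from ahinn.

stiff

l(11)→d(3) and a(0)→e(4) fit y≡7x+4 (mod 26); the inverse of 7 mod 26 is 15. This is an affine cipher: with a=0,…,z=25, each position x becomes (7x+4) mod 26.
Decoding ahinn: a(0)→15·(0−4)≡18=s; h(7)→15·(7−4)≡19=t; i(8)→15·(8−4)≡8=i; n(13)→15·(13−4)≡5=f; n(13)→15·(13−4)≡5=f (all mod 26).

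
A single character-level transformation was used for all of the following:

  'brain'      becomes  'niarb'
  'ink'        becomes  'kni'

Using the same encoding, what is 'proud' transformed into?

duorp

It's just the letters in reverse order.
On proud: reverse → duorp.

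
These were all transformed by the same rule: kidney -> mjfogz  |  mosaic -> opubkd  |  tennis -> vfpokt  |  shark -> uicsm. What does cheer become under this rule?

eigft

Shifts by position in kidney: pos 0: k→m (+2), pos 1: i→j (+1), pos 2: d→f (+2), pos 3: n→o (+1) — repeating every 2. It's a Vigenère-style cipher with numeric key [2,1]: position i shifts by key[i mod 2].
For cheer: c+2=e, h+1=i, e+2=g, e+1=f, r+2=t.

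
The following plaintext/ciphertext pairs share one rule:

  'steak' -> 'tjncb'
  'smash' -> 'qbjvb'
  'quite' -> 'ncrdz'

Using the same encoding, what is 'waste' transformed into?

Read the word backwards and shift each letter +9.
For waste: reverse → etsaw; then shift: e+9=n, t+9=c, s+9=b, a+9=j, w+9=f.

ncbjf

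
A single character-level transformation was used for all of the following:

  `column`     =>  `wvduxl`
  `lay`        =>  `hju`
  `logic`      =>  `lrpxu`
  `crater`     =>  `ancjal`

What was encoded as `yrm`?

Two steps: reverse the string, then apply a Caesar shift of +9.
Undoing it on yrm: shift back: y−9=p, r−9=i, m−9=d → pid; then reverse → dip.

dip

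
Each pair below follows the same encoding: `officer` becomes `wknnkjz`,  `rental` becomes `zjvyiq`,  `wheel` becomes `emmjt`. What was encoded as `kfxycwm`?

Shifts by position in officer: pos 0: o→w (+8), pos 1: f→k (+5), pos 2: f→n (+8), pos 3: i→n (+5) — repeating every 2. It's a Vigenère-style cipher with numeric key [8,5]: position i shifts by key[i mod 2].
Decoding kfxycwm: k−8=c, f−5=a, x−8=p, y−5=t, c−8=u, w−5=r, m−8=e.

capture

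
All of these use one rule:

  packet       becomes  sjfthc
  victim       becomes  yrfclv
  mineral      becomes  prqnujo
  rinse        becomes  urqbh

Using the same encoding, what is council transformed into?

fxxwfro

Shifts by position in packet: pos 0: p→s (+3), pos 1: a→j (+9), pos 2: c→f (+3), pos 3: k→t (+9) — repeating every 2. It's a Vigenère-style cipher with numeric key [3,9]: position i shifts by key[i mod 2].
Applying it to council: c+3=f, o+9=x, u+3=x, n+9=w, c+3=f, i+9=r, l+3=o.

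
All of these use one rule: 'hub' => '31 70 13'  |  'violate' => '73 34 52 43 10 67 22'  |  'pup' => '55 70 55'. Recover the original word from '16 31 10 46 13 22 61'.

With a=1..z=26, the number is 3·pos + 7.
Undoing it on 16 31 10 46 13 22 61: 16→(16−7)÷3=3=c, 31→(31−7)÷3=8=h, 10→(10−7)÷3=1=a, 46→(46−7)÷3=13=m, 13→(13−7)÷3=2=b, 22→(22−7)÷3=5=e, 61→(61−7)÷3=18=r.

chamber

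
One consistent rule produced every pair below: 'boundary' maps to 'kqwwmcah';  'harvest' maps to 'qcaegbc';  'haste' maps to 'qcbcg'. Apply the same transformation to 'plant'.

yucwc

Two shifts are in play — +2 for a/e/i/o/u, +9 for every other letter.
For plant: p(cons)+9=y, l(cons)+9=u, a(vowel)+2=c, n(cons)+9=w, t(cons)+9=c.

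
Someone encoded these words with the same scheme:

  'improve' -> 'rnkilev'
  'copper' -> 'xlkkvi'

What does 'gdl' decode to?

Letters are reflected about the middle of the alphabet (position → 25−position): Atbash.
Reversing it on gdl: g↔t, d↔w, l↔o.

two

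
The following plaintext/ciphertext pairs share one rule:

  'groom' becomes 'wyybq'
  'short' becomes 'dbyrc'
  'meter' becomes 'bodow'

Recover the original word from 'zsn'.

dip

The output letters match the input read backwards, each shifted +10: groom reversed is moorg. Read the word backwards and shift each letter +10.
Reversing it on zsn: shift back: z−10=p, s−10=i, n−10=d → pid; then reverse → dip.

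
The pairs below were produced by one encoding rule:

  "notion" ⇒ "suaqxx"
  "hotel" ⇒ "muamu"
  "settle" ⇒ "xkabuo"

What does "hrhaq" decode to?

In notion: n→s is +5, o→u is +6, t→a is +7, i→q is +8 — the shift increases by 1 each position. Letter i (0-indexed) is shifted by i+5, so successive shifts are 5, 6, 7, ….
Undoing it on hrhaq: h−5=c, r−6=l, h−7=a, a−8=s, q−9=h.

clash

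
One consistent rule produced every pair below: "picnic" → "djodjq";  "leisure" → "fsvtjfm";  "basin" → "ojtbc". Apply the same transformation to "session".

opjttft

The output letters match the input read backwards, each shifted +1: picnic reversed is cincip. The word is reversed, then every letter is shifted forward by 1.
Applying it to session: reverse → noisses; then shift: n+1=o, o+1=p, i+1=j, s+1=t, s+1=t, e+1=f, s+1=t.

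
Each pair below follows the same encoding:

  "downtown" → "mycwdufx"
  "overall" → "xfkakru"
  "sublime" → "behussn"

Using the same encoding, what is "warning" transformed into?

Shifts by position in downtown: pos 0: d→m (+9), pos 1: o→y (+10), pos 2: w→c (+6), pos 3: n→w (+9), pos 4: t→d (+10), pos 5: o→u (+6) — repeating every 3. A repeating key of period 3 is used — shifts +9, +10, +6 over and over.
For warning: w+9=f, a+10=k, r+6=x, n+9=w, i+10=s, n+6=t, g+9=p.

fkxwstp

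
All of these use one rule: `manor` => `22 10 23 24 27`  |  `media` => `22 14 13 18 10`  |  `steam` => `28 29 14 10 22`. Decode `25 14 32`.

pew

m is letter #13 and maps to 22: an offset of 9. The number is (letter's place in the alphabet, a=1) + 9.
Reversing it on 25 14 32: 25→(25−9)÷1=16=p, 14→(14−9)÷1=5=e, 32→(32−9)÷1=23=w.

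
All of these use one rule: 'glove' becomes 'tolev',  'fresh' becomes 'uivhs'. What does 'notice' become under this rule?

Each pair mirrors across the alphabet (g↔t, l↔o, o↔l): positions sum to 25. Each letter is replaced by its mirror in the alphabet: a↔z, b↔y, c↔x, and so on (the Atbash cipher).
For notice: n↔m, o↔l, t↔g, i↔r, c↔x, e↔v.

mlgrxv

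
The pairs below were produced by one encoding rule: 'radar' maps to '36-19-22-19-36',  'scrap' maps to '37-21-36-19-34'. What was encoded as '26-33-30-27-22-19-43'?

holiday

Each letter is replaced by its alphabet position (a=1..z=26) + 18.
Undoing it on 26-33-30-27-22-19-43: 26→(26−18)÷1=8=h, 33→(33−18)÷1=15=o, 30→(30−18)÷1=12=l, 27→(27−18)÷1=9=i, 22→(22−18)÷1=4=d, 19→(19−18)÷1=1=a, 43→(43−18)÷1=25=y.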